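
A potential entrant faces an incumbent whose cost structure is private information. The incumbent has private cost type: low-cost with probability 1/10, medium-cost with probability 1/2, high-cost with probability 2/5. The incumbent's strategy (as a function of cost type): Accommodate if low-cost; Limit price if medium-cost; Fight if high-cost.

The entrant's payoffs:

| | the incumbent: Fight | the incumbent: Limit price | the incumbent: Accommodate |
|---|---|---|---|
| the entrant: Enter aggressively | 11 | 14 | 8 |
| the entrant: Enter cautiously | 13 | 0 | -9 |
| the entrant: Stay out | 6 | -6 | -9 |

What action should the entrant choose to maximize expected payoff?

Enter aggressively

E[Enter aggressively] = 1/10·(8) + 1/2·(14) + 2/5·(11) = 61/5
E[Enter cautiously] = 1/10·(-9) + 1/2·(0) + 2/5·(13) = 43/10
E[Stay out] = 1/10·(-9) + 1/2·(-6) + 2/5·(6) = -3/2
Best response: Enter aggressively (61/5 is the largest).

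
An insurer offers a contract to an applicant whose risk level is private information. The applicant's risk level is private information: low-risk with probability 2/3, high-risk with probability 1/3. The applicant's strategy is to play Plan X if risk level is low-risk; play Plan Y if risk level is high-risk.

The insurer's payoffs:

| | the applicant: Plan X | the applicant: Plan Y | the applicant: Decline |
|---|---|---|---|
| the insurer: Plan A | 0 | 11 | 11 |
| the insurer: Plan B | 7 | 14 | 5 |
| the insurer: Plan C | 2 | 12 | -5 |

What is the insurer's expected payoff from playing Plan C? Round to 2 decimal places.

E[Plan C] = 2/3·2 + 1/3·12 = 4/3 + 4 = 16/3

5.33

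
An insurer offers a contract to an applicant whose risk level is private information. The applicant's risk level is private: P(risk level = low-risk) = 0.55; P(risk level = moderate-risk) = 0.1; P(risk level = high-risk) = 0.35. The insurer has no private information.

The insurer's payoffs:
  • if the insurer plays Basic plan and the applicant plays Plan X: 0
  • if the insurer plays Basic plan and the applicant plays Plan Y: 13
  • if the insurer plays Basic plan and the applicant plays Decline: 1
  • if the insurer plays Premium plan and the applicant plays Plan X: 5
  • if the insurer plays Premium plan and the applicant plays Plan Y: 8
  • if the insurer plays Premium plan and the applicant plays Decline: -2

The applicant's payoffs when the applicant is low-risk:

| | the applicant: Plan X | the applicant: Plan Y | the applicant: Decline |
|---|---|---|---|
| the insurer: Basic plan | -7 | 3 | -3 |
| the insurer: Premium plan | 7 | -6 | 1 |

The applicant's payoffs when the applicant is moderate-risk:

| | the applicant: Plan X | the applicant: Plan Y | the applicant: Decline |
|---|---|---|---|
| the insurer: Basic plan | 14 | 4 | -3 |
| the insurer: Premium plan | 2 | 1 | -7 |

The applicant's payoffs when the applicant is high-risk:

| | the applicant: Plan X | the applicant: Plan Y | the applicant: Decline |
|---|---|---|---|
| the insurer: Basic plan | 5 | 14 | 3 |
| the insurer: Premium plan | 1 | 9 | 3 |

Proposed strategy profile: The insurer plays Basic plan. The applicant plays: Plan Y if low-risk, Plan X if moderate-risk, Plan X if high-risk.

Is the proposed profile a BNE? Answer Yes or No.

No

The insurer plays Basic plan: E[Basic plan] = 0.55·(13) + 0.1·(0) + 0.35·(0) = 7.15; E[Premium plan] = 6.65. Best-responding. ✓
The applicant (risk level low-risk), facing Basic plan: Plan X gives -7, Plan Y gives 3, Decline gives -3. Proposed Plan Y is best. ✓
The applicant (risk level moderate-risk), facing Basic plan: Plan X gives 14, Plan Y gives 4, Decline gives -3. Proposed Plan X is best. ✓
The applicant (risk level high-risk), facing Basic plan: Plan X gives 5, Plan Y gives 14, Decline gives 3. Proposed Plan X is not best — profitable deviation exists. ✗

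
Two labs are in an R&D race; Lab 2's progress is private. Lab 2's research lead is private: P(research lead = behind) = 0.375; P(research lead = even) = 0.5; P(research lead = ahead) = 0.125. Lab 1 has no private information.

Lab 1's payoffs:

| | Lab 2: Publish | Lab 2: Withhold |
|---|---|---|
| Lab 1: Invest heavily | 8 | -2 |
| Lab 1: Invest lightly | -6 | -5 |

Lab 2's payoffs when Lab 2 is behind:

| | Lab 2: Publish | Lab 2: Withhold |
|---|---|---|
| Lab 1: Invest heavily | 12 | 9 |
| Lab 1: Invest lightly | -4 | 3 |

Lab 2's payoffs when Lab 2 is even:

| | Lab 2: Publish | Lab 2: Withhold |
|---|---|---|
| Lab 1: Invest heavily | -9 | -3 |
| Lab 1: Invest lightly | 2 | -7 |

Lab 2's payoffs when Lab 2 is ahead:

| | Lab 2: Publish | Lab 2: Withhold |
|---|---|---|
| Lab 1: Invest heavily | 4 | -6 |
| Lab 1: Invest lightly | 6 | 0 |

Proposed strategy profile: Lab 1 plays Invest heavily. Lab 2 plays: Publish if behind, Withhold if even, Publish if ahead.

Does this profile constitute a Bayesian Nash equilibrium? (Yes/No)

Lab 1 plays Invest heavily: E[Invest heavily] = 0.375·(8) + 0.5·(-2) + 0.125·(8) = 3; E[Invest lightly] = -5.5. Best-responding. ✓
Lab 2 (research lead behind), facing Invest heavily: Publish gives 12, Withhold gives 9. Proposed Publish is best. ✓
Lab 2 (research lead even), facing Invest heavily: Publish gives -9, Withhold gives -3. Proposed Withhold is best. ✓
Lab 2 (research lead ahead), facing Invest heavily: Publish gives 4, Withhold gives -6. Proposed Publish is best. ✓

Yes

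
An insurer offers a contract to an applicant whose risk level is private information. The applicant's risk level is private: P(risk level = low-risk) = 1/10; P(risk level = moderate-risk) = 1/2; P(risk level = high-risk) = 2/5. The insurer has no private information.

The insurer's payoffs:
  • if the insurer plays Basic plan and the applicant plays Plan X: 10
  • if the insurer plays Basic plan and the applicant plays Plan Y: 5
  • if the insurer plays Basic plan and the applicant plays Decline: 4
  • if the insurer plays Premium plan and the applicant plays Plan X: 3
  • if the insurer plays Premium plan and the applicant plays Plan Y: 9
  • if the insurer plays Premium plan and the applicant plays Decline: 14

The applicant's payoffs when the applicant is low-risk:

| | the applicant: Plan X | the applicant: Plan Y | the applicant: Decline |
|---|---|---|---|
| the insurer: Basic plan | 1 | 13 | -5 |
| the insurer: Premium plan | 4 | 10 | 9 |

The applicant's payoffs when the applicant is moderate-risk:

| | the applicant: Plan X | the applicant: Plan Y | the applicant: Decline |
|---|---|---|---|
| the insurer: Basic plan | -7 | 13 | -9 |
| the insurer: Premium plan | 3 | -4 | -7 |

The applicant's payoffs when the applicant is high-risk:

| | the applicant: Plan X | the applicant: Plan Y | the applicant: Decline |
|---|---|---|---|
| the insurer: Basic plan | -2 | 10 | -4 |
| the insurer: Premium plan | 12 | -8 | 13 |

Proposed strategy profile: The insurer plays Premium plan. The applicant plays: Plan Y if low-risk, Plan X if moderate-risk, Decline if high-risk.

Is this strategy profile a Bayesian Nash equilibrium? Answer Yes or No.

Yes

The insurer plays Premium plan: E[Premium plan] = 1/10·(9) + 1/2·(3) + 2/5·(14) = 8; E[Basic plan] = 71/10. Best-responding. ✓
The applicant (risk level low-risk), facing Premium plan: Plan X gives 4, Plan Y gives 10, Decline gives 9. Proposed Plan Y is best. ✓
The applicant (risk level moderate-risk), facing Premium plan: Plan X gives 3, Plan Y gives -4, Decline gives -7. Proposed Plan X is best. ✓
The applicant (risk level high-risk), facing Premium plan: Plan X gives 12, Plan Y gives -8, Decline gives 13. Proposed Decline is best. ✓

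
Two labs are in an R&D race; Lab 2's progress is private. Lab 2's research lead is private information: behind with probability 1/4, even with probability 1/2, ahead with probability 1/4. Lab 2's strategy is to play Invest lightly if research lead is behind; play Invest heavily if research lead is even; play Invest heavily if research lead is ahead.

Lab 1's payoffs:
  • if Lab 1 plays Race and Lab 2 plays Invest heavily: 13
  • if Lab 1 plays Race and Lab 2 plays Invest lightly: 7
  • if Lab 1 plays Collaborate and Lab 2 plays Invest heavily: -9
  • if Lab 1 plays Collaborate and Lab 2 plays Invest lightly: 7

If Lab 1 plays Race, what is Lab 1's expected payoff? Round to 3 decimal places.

11.500

E[Race] = 1/4·7 + 1/2·13 + 1/4·13 = 7/4 + 13/2 + 13/4 = 23/2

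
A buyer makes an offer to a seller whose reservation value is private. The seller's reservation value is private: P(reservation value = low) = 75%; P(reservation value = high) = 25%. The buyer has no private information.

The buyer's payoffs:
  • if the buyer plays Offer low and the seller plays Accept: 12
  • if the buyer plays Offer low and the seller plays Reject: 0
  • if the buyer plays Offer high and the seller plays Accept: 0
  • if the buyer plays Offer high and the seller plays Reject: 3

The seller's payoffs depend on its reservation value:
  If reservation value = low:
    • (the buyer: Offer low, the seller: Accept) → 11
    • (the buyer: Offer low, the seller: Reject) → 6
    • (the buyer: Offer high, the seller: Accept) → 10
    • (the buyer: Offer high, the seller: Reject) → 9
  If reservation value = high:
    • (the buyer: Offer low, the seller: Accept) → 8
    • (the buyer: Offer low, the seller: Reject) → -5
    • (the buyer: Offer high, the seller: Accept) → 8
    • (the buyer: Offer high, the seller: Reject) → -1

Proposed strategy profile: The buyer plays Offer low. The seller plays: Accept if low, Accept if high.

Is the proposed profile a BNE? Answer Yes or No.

The buyer plays Offer low: E[Offer low] = 0.75·(12) + 0.25·(12) = 12; E[Offer high] = 0. Best-responding. ✓
The seller (reservation value low), facing Offer low: Accept gives 11, Reject gives 6. Proposed Accept is best. ✓
The seller (reservation value high), facing Offer low: Accept gives 8, Reject gives -5. Proposed Accept is best. ✓

Yes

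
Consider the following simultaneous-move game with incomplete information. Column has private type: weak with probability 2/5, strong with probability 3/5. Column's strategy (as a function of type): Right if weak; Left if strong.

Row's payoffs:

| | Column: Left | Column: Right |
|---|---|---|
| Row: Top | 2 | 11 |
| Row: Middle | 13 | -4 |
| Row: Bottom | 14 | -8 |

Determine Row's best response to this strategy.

E[Top] = 2/5·(11) + 3/5·(2) = 28/5
E[Middle] = 2/5·(-4) + 3/5·(13) = 31/5
E[Bottom] = 2/5·(-8) + 3/5·(14) = 26/5
Best response: Middle (31/5 is the largest).

Middle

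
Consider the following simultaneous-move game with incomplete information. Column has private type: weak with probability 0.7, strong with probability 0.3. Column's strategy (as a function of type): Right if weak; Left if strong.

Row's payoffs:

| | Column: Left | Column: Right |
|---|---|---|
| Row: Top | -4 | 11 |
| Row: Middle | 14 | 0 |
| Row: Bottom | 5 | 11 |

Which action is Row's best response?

Bottom

E[Top] = 0.7·(11) + 0.3·(-4) = 6.5
E[Middle] = 0.7·(0) + 0.3·(14) = 4.2
E[Bottom] = 0.7·(11) + 0.3·(5) = 9.2
Best response: Bottom (9.2 is the largest).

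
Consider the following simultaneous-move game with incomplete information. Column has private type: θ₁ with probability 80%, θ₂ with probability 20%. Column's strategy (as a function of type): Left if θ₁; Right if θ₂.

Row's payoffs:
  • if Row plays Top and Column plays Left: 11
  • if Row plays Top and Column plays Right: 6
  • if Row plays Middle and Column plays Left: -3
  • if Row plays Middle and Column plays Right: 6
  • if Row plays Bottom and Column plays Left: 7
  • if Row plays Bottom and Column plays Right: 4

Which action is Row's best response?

Top

E[Top] = 0.8·(11) + 0.2·(6) = 10
E[Middle] = 0.8·(-3) + 0.2·(6) = -1.2
E[Bottom] = 0.8·(7) + 0.2·(4) = 6.4
Best response: Top (10 is the largest).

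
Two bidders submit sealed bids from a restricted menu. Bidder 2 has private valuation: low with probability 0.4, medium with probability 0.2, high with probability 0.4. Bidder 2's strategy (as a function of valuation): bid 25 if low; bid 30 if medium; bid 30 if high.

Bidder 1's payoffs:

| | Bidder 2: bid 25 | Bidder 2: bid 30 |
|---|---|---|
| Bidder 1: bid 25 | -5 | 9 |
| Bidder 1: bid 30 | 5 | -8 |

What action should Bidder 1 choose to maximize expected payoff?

bid 25

Compute Bidder 1's expected payoff for each action, taking the expectation over Bidder 2's type.
E[bid 25] = 0.4·(-5) + 0.2·(9) + 0.4·(9) = 3.4
E[bid 30] = 0.4·(5) + 0.2·(-8) + 0.4·(-8) = -2.8
Best response: bid 25 (3.4 is the largest).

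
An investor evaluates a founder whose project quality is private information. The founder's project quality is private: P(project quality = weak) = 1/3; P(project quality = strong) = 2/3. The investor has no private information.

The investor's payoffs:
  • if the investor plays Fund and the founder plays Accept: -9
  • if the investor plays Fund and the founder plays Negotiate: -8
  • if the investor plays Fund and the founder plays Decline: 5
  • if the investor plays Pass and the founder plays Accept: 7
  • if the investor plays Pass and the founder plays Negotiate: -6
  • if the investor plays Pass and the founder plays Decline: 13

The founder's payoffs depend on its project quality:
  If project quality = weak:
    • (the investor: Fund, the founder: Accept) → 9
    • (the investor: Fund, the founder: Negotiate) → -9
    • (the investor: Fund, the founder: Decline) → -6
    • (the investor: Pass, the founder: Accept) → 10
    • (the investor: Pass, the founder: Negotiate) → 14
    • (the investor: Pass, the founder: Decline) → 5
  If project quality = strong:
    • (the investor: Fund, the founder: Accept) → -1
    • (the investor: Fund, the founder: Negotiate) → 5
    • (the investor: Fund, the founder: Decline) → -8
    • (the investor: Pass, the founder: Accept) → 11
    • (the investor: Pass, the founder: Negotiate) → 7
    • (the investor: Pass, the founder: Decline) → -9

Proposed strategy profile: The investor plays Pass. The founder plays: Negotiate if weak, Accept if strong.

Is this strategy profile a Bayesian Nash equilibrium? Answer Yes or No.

Yes

The investor plays Pass: E[Pass] = 1/3·(-6) + 2/3·(7) = 8/3; E[Fund] = -26/3. Best-responding. ✓
The founder (project quality weak), facing Pass: Accept gives 10, Negotiate gives 14, Decline gives 5. Proposed Negotiate is best. ✓
The founder (project quality strong), facing Pass: Accept gives 11, Negotiate gives 7, Decline gives -9. Proposed Accept is best. ✓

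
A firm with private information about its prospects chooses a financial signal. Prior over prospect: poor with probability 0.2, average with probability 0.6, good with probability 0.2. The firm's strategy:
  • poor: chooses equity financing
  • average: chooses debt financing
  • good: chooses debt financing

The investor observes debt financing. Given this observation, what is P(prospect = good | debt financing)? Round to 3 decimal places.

0.250

Apply Bayes' rule using the sender's strategy as the likelihood.
P(debt financing) = 0.2·0 + 0.6·1 + 0.2·1 = 0.8
P(good | debt financing) = (0.2·1) / 0.8 = 0.2 / 0.8 = 0.25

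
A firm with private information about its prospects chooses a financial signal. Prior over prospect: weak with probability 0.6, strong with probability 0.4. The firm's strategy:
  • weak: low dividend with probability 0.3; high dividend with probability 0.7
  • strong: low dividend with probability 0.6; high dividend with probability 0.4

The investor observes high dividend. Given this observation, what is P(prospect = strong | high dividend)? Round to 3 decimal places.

Apply Bayes' rule using the sender's strategy as the likelihood.
P(high dividend) = 0.6·0.7 + 0.4·0.4 = 0.58
P(strong | high dividend) = (0.4·0.4) / 0.58 = 0.16 / 0.58 = 0.275862

0.276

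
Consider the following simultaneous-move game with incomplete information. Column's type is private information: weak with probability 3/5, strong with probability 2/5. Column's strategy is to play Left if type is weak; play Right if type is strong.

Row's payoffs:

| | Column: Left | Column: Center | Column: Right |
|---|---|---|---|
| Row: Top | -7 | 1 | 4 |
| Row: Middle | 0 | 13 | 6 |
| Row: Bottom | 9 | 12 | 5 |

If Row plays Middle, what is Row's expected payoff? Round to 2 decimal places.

E[Middle] = 3/5·0 + 2/5·6 = 0 + 12/5 = 12/5

2.40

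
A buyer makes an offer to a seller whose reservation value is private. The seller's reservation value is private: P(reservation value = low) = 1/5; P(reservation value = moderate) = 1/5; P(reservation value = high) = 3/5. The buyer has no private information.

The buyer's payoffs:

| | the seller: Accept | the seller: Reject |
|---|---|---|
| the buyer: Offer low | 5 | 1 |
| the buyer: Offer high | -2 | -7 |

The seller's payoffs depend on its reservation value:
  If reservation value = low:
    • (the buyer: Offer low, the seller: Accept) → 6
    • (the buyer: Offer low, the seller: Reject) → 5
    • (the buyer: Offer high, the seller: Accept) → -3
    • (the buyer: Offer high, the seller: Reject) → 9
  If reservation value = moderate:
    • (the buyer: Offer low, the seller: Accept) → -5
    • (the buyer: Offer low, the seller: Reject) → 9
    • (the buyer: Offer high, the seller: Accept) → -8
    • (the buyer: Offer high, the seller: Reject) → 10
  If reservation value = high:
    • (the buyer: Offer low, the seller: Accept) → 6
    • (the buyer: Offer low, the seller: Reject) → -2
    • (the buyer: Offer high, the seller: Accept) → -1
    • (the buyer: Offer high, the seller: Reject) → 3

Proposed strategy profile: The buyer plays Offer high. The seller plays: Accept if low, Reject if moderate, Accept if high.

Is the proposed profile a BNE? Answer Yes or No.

The buyer plays Offer high: E[Offer high] = 1/5·(-2) + 1/5·(-7) + 3/5·(-2) = -3; E[Offer low] = 21/5. Not best-responding. ✗
The seller (reservation value low), facing Offer high: Accept gives -3, Reject gives 9. Proposed Accept is not best — profitable deviation exists. ✗
The seller (reservation value moderate), facing Offer high: Accept gives -8, Reject gives 10. Proposed Reject is best. ✓
The seller (reservation value high), facing Offer high: Accept gives -1, Reject gives 3. Proposed Accept is not best — profitable deviation exists. ✗

No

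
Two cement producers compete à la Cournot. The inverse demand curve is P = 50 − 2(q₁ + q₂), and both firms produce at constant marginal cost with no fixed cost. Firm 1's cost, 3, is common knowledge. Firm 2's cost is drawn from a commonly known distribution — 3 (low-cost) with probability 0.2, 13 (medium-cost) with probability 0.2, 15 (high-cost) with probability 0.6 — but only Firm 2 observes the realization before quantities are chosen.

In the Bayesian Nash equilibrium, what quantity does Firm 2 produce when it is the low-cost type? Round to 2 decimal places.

7.07

Each type of Firm 2 best-responds to q₁; Firm 1 best-responds to the expected q₂ over Firm 2's types.
Firm 2 with cost c maximizes (50 − 2(q₁+q₂) − c)·q₂, giving q₂(c) = (50 − c − 2q₁)/4.
E[c₂] = 0.2·3 + 0.2·13 + 0.6·15 = 12.2
Firm 1's FOC against E[q₂] yields q₁ = (50 − 2·3 + E[c₂])/6 = (50 − 6 + 12.2)/6 = 9.36667.
q₂(low-cost) = (50 − 3 − 2·9.36667)/4 = 7.06667.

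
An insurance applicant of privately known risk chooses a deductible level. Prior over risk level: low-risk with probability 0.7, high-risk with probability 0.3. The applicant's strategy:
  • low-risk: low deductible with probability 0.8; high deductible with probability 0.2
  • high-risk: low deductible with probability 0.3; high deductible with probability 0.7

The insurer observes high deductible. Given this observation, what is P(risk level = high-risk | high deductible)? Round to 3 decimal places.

P(high deductible) = 0.7·0.2 + 0.3·0.7 = 0.35
P(high-risk | high deductible) = (0.3·0.7) / 0.35 = 0.21 / 0.35 = 0.6

0.600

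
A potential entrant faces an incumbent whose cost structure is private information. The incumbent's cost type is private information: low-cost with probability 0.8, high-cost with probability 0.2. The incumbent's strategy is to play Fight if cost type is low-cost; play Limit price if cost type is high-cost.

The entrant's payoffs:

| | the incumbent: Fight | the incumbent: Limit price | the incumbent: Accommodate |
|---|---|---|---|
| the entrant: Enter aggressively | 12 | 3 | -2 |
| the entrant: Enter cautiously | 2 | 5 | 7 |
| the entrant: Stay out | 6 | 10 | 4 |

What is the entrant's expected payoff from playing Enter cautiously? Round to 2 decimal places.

2.60

E[Enter cautiously] = 0.8·2 + 0.2·5 = 1.6 + 1 = 2.6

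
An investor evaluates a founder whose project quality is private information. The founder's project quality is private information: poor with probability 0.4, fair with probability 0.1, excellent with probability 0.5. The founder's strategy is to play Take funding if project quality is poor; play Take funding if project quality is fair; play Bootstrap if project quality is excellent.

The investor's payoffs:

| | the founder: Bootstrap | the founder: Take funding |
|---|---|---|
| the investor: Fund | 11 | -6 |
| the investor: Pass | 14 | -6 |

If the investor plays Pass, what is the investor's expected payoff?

4

E[Pass] = 0.4·(-6) + 0.1·(-6) + 0.5·14 = (-2.4) + (-0.6) + 7 = 4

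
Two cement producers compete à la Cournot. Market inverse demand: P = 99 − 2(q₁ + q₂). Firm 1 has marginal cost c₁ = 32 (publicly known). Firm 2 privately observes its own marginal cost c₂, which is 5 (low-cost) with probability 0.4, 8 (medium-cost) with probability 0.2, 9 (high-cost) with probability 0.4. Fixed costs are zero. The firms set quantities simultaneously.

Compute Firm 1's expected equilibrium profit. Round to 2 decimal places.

98.94

Firm 2 with cost c maximizes (99 − 2(q₁+q₂) − c)·q₂, giving q₂(c) = (99 − c − 2q₁)/4.
E[c₂] = 0.4·5 + 0.2·8 + 0.4·9 = 7.2
Firm 1's FOC against E[q₂] yields q₁ = (99 − 2·32 + E[c₂])/6 = (99 − 64 + 7.2)/6 = 7.03333.
E[P] = 99 − 2·(q₁ + E[q₂]) = 46.0667; Firm 1's expected profit = (E[P] − 32)·q₁ = (46.0667 − 32)·7.03333 = 98.9356.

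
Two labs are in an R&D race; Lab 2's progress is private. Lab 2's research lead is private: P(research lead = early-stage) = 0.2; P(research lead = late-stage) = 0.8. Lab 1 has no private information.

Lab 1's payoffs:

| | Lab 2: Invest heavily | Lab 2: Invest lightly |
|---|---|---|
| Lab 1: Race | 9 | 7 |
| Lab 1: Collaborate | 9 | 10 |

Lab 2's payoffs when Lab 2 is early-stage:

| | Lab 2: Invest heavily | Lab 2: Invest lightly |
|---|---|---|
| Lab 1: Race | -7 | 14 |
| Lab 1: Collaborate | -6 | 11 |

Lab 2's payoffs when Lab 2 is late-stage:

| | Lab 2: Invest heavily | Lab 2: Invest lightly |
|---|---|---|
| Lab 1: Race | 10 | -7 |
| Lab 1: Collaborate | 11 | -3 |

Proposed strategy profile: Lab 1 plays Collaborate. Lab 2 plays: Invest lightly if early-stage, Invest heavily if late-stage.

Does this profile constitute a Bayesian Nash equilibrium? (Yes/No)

A profile is a BNE iff every type of every player is best-responding given beliefs about the other side.
Lab 1 plays Collaborate: E[Collaborate] = 0.2·(10) + 0.8·(9) = 9.2; E[Race] = 8.6. Best-responding. ✓
Lab 2 (research lead early-stage), facing Collaborate: Invest heavily gives -6, Invest lightly gives 11. Proposed Invest lightly is best. ✓
Lab 2 (research lead late-stage), facing Collaborate: Invest heavily gives 11, Invest lightly gives -3. Proposed Invest heavily is best. ✓

Yes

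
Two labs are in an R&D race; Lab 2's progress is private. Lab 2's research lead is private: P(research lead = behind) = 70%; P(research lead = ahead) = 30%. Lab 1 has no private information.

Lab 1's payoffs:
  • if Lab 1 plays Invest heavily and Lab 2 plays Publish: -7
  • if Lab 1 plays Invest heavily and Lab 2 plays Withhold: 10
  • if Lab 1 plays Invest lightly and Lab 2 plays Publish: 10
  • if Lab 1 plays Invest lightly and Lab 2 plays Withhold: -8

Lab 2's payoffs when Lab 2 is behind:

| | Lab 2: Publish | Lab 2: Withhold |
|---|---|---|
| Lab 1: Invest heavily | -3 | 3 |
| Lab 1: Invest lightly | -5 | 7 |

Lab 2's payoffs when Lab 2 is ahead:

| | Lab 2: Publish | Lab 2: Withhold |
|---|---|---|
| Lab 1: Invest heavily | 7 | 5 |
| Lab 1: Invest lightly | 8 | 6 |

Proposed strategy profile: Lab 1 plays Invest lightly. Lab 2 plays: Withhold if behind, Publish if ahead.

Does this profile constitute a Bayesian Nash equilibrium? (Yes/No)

Lab 1 plays Invest lightly: E[Invest lightly] = 0.7·(-8) + 0.3·(10) = -2.6; E[Invest heavily] = 4.9. Not best-responding. ✗
Lab 2 (research lead behind), facing Invest lightly: Publish gives -5, Withhold gives 7. Proposed Withhold is best. ✓
Lab 2 (research lead ahead), facing Invest lightly: Publish gives 8, Withhold gives 6. Proposed Publish is best. ✓

No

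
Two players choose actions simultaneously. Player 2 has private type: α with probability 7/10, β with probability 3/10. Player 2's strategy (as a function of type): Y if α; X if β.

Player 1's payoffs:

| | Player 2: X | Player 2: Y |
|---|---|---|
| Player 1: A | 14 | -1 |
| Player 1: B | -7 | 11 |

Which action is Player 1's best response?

B

E[A] = 7/10·(-1) + 3/10·(14) = 7/2
E[B] = 7/10·(11) + 3/10·(-7) = 28/5
Best response: B (28/5 is the largest).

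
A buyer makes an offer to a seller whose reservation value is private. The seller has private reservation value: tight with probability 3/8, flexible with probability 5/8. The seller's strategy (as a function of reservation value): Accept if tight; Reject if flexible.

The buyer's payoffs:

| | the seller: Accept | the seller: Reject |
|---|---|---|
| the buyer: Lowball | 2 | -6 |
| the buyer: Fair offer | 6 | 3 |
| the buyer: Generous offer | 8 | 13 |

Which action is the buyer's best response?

E[Lowball] = 3/8·(2) + 5/8·(-6) = -3
E[Fair offer] = 3/8·(6) + 5/8·(3) = 33/8
E[Generous offer] = 3/8·(8) + 5/8·(13) = 89/8
Best response: Generous offer (89/8 is the largest).

Generous offer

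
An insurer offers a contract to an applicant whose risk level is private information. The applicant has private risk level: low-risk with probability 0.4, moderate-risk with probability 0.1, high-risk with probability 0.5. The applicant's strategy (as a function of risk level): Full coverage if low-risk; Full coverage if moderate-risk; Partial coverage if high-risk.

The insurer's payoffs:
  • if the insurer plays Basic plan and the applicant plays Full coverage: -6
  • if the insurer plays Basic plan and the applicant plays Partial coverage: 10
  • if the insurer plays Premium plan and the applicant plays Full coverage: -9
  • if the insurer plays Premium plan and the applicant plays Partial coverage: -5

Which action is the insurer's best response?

E[Basic plan] = 0.4·(-6) + 0.1·(-6) + 0.5·(10) = 2
E[Premium plan] = 0.4·(-9) + 0.1·(-9) + 0.5·(-5) = -7
Best response: Basic plan (2 is the largest).

Basic plan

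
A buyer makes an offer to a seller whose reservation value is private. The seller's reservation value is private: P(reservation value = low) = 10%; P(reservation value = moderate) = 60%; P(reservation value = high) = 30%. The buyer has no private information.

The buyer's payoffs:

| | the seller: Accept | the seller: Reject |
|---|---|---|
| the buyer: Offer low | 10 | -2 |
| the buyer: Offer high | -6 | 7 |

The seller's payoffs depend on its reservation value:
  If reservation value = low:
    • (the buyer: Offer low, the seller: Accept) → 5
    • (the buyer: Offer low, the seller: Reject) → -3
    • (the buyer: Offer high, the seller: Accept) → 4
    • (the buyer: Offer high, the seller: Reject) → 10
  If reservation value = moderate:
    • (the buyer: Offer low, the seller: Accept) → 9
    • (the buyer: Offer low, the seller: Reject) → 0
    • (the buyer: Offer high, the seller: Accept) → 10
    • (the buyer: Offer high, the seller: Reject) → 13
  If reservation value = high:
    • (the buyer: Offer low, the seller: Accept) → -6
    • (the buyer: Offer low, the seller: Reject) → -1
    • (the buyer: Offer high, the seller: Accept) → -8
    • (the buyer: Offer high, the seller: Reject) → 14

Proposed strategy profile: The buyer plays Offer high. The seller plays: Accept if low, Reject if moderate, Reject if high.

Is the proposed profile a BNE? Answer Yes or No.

No

The buyer plays Offer high: E[Offer high] = 0.1·(-6) + 0.6·(7) + 0.3·(7) = 5.7; E[Offer low] = -0.8. Best-responding. ✓
The seller (reservation value low), facing Offer high: Accept gives 4, Reject gives 10. Proposed Accept is not best — profitable deviation exists. ✗
The seller (reservation value moderate), facing Offer high: Accept gives 10, Reject gives 13. Proposed Reject is best. ✓
The seller (reservation value high), facing Offer high: Accept gives -8, Reject gives 14. Proposed Reject is best. ✓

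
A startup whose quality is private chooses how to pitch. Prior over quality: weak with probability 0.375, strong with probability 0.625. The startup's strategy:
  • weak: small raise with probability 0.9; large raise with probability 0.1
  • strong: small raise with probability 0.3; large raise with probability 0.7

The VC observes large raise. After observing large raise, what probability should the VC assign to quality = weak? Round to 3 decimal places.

P(large raise) = 0.375·0.1 + 0.625·0.7 = 0.475
P(weak | large raise) = (0.375·0.1) / 0.475 = 0.0375 / 0.475 = 0.0789474

0.079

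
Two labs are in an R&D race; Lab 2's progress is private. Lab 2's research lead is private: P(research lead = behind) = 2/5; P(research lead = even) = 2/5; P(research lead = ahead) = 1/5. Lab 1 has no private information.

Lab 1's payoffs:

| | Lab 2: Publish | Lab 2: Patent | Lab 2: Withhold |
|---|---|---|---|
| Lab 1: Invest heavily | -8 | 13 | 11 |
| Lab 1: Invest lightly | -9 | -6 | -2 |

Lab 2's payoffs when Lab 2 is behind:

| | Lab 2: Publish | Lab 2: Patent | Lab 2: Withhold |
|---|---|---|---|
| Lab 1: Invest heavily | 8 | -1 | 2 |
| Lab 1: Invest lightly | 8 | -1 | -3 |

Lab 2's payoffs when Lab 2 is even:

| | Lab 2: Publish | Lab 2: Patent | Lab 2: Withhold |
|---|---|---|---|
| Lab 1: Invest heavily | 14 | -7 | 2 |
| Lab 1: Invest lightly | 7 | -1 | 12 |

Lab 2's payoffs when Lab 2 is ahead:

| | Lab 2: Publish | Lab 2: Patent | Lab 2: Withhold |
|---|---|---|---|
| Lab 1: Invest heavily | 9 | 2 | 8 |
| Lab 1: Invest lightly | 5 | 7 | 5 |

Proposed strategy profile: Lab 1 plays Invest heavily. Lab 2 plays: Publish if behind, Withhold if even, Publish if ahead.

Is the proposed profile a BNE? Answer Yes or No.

Lab 1 plays Invest heavily: E[Invest heavily] = 2/5·(-8) + 2/5·(11) + 1/5·(-8) = -2/5; E[Invest lightly] = -31/5. Best-responding. ✓
Lab 2 (research lead behind), facing Invest heavily: Publish gives 8, Patent gives -1, Withhold gives 2. Proposed Publish is best. ✓
Lab 2 (research lead even), facing Invest heavily: Publish gives 14, Patent gives -7, Withhold gives 2. Proposed Withhold is not best — profitable deviation exists. ✗
Lab 2 (research lead ahead), facing Invest heavily: Publish gives 9, Patent gives 2, Withhold gives 8. Proposed Publish is best. ✓

No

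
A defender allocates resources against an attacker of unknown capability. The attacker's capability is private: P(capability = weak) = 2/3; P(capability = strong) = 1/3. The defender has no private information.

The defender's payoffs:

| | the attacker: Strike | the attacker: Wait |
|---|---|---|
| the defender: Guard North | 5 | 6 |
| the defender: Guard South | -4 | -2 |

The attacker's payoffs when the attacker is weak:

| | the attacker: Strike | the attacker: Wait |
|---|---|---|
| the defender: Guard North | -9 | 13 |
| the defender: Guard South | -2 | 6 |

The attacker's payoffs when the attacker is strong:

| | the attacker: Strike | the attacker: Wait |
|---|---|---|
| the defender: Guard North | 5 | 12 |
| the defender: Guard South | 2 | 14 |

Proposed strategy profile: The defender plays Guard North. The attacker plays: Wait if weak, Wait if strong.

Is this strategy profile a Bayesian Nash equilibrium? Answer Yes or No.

Yes

The defender plays Guard North: E[Guard North] = 2/3·(6) + 1/3·(6) = 6; E[Guard South] = -2. Best-responding. ✓
The attacker (capability weak), facing Guard North: Strike gives -9, Wait gives 13. Proposed Wait is best. ✓
The attacker (capability strong), facing Guard North: Strike gives 5, Wait gives 12. Proposed Wait is best. ✓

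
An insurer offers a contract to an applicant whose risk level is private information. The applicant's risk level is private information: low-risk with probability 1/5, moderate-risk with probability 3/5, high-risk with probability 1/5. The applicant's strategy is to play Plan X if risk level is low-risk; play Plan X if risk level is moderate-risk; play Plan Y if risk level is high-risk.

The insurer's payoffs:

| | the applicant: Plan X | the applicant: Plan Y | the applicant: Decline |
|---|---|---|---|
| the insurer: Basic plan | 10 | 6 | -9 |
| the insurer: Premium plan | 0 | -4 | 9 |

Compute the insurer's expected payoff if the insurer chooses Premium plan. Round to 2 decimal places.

Take the expectation over the applicant's risk level, weighting each type's action by its prior probability.
E[Premium plan] = 1/5·0 + 3/5·0 + 1/5·(-4) = 0 + 0 + (-4/5) = -4/5

-0.80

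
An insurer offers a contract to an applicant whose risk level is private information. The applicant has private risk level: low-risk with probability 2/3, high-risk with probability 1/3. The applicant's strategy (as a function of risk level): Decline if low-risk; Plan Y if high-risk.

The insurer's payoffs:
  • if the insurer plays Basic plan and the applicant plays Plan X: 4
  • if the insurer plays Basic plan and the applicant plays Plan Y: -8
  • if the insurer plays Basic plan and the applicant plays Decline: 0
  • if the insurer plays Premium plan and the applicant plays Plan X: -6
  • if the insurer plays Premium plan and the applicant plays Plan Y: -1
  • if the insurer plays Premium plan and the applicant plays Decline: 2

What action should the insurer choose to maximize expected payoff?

E[Basic plan] = 2/3·(0) + 1/3·(-8) = -8/3
E[Premium plan] = 2/3·(2) + 1/3·(-1) = 1
Best response: Premium plan (1 is the largest).

Premium plan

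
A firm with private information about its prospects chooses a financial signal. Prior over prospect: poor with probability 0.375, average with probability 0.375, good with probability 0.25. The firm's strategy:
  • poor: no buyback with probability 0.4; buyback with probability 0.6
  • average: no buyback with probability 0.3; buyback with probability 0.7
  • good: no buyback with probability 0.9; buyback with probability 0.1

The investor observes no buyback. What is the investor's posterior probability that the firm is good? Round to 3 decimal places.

P(no buyback) = 0.375·0.4 + 0.375·0.3 + 0.25·0.9 = 0.4875
P(good | no buyback) = (0.25·0.9) / 0.4875 = 0.225 / 0.4875 = 0.461538

0.462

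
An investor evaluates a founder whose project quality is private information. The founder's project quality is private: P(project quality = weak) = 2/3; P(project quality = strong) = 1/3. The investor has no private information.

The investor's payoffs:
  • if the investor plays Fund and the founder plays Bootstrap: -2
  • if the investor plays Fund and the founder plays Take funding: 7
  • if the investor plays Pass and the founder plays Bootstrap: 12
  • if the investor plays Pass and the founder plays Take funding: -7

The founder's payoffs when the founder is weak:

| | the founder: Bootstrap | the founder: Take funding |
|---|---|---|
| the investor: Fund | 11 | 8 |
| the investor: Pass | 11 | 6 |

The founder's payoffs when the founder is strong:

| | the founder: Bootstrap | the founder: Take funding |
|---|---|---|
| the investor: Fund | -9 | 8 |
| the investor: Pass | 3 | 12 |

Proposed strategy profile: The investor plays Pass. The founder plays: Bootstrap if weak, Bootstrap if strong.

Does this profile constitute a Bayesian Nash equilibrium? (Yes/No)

No

The investor plays Pass: E[Pass] = 2/3·(12) + 1/3·(12) = 12; E[Fund] = -2. Best-responding. ✓
The founder (project quality weak), facing Pass: Bootstrap gives 11, Take funding gives 6. Proposed Bootstrap is best. ✓
The founder (project quality strong), facing Pass: Bootstrap gives 3, Take funding gives 12. Proposed Bootstrap is not best — profitable deviation exists. ✗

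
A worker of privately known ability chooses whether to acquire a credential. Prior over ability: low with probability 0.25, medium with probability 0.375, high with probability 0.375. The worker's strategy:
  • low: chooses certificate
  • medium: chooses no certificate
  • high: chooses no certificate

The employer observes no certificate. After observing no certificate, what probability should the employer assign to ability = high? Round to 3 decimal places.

0.500

P(no certificate) = 0.25·0 + 0.375·1 + 0.375·1 = 0.75
P(high | no certificate) = (0.375·1) / 0.75 = 0.375 / 0.75 = 0.5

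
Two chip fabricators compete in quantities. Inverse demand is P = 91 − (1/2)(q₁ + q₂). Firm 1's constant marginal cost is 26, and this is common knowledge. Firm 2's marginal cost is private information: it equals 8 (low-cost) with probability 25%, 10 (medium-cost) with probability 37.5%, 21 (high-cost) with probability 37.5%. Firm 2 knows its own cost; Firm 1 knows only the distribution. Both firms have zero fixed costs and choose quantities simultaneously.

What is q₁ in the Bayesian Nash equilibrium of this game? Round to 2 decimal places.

Firm 2 with cost c maximizes (91 − (1/2)(q₁+q₂) − c)·q₂, giving q₂(c) = (91 − c − (1/2)q₁).
E[c₂] = 0.25·8 + 0.375·10 + 0.375·21 = 13.625
Firm 1's FOC against E[q₂] yields q₁ = (91 − 2·26 + E[c₂])/(3/2) = (91 − 52 + 13.625)/(3/2) = 35.0833.

35.08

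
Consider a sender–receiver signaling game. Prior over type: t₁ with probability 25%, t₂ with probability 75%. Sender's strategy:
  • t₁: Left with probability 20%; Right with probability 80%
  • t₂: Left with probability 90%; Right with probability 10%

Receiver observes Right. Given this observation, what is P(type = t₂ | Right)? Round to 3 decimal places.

Apply Bayes' rule using the sender's strategy as the likelihood.
P(Right) = 0.25·0.8 + 0.75·0.1 = 0.275
P(t₂ | Right) = (0.75·0.1) / 0.275 = 0.075 / 0.275 = 0.272727

0.273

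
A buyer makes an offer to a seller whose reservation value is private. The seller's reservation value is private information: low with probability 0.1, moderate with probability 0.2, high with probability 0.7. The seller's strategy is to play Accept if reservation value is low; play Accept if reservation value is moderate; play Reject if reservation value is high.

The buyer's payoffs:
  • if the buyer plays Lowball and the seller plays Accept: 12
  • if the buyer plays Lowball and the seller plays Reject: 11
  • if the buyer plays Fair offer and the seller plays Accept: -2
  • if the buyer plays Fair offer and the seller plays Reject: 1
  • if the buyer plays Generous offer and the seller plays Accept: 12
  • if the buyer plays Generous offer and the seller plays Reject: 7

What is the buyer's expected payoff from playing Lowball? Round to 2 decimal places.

11.30

Take the expectation over the seller's reservation value, weighting each type's action by its prior probability.
E[Lowball] = 0.1·12 + 0.2·12 + 0.7·11 = 1.2 + 2.4 + 7.7 = 11.3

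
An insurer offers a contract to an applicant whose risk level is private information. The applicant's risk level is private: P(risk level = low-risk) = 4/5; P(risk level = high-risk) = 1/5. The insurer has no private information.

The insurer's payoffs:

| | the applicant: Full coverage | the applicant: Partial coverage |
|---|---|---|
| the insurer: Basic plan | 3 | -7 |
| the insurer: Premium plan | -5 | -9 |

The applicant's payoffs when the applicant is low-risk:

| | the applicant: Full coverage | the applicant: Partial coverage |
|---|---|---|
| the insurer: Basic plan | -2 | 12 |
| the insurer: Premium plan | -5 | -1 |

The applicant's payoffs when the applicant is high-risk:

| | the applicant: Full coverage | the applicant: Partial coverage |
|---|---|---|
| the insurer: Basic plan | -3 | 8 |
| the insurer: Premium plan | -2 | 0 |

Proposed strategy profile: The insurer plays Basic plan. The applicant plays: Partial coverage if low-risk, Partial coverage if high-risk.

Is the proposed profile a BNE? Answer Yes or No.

The insurer plays Basic plan: E[Basic plan] = 4/5·(-7) + 1/5·(-7) = -7; E[Premium plan] = -9. Best-responding. ✓
The applicant (risk level low-risk), facing Basic plan: Full coverage gives -2, Partial coverage gives 12. Proposed Partial coverage is best. ✓
The applicant (risk level high-risk), facing Basic plan: Full coverage gives -3, Partial coverage gives 8. Proposed Partial coverage is best. ✓

Yes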